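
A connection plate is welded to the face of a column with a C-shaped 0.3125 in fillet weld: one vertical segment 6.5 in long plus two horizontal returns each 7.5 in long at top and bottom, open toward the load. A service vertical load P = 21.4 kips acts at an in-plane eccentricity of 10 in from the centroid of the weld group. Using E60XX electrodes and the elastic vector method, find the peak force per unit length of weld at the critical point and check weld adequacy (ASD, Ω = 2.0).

f_max ≈ 4.84 kip/in; NOT adequate

E60XX → F_EXX = 60 ksi.
Total weld length L_w = 21.5 in. Treat welds as unit-width lines.
Centroid: x̄ = 2×7.5×3.75 / 21.5 = 2.616 in from the vertical weld.
Polar moment about centroid: J = I_x + I_y = [6.5³/12 + 2×7.5×3.25²] + [6.5×2.616² + 2(7.5³/12 + 7.5×1.134²)] = 315.4 in³.
Direct shear f_v = P/L_w = 21.4 / 21.5 = 0.9953 kip/in (vertical).
Torsion M = P·e = 21.4 × 10 = 214 kip·in.
Critical point at (x, y) = (4.884, 3.25) from centroid. f_tx = M·y/J = 2.205 kip/in; f_ty = M·x/J = 3.314 kip/in.
Resultant f_max = √[f_tx² + (f_v + f_ty)²] = √[2.205² + (0.9953 + 3.314)²] = 4.84 kip/in.
Capacity per unit length: r_n/Ω = (1/2.0) × 0.6 × 60 × (0.707 × 0.3125) = 3.977 kip/in.
4.84 > 3.977 → NOT adequate.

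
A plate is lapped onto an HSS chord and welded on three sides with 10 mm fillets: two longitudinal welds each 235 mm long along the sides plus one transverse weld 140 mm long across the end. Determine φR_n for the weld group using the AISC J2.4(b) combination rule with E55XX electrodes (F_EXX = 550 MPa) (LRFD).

t_e = 0.707 × 10 = 7.07 mm.
R_nwl = 0.6 × 550 × 7.07 × 470 × 10⁻³ = 1097 kN (longitudinal, 2 welds).
R_nwt = 0.6 × 550 × 7.07 × 140 × 10⁻³ = 326.6 kN (transverse, base value).
(i) R_nwl + R_nwt = 1423 kN; (ii) 0.85 R_nwl + 1.5 R_nwt = 1422 kN.
R_n = max = 1423 kN [governs: (i)]; φR_n = 1067 kN.

φR_n ≈ 1070 kN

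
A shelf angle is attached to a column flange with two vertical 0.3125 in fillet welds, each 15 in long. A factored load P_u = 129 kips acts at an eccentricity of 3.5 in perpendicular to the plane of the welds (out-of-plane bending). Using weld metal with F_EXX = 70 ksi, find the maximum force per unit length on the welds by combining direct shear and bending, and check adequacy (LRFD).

f_max ≈ 7.4 kip/in; NOT adequate

L_w = 2 × 15 = 30 in; section modulus (unit throat) S = 2 × L²/6 = 75 in².
Direct shear f_v = P/L_w = 129/30 = 4.3 kip/in.
Moment M = P × e = 129 × 3.5 = 451.5 kip·in; bending f_b = M/S = 6.02 kip/in.
f_max = √(f_v² + f_b²) = √(4.3² + 6.02²) = 7.398 kip/in.
φr_n = 0.75 × 0.6 × 70 × (0.707 × 0.3125) = 6.96 kip/in → NOT adequate.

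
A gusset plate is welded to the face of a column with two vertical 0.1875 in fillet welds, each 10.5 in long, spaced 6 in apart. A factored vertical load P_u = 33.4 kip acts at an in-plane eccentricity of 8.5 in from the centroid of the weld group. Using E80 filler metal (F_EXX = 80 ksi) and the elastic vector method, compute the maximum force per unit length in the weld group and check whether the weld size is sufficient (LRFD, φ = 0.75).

f_max ≈ 5.46 kip/in; NOT adequate

Total weld length L_w = 21 in. Treat welds as unit-width lines.
Polar moment about centroid: J = 2[d³/12 + d(b/2)²] = 2[10.5³/12 + 10.5×3²] = 381.9 in³.
Direct shear f_v = P/L_w = 33.4 / 21 = 1.59 kip/in (vertical).
Torsion M = P·e = 33.4 × 8.5 = 283.9 kip·in.
Critical point at (x, y) = (3, 5.25) from centroid. f_tx = M·y/J = 3.902 kip/in; f_ty = M·x/J = 2.23 kip/in.
Resultant f_max = √[f_tx² + (f_v + f_ty)²] = √[3.902² + (1.59 + 2.23)²] = 5.461 kip/in.
Capacity per unit length: φr_n = 0.75 × 0.6 × 80 × (0.707 × 0.1875) = 4.772 kip/in.
5.461 > 4.772 → NOT adequate.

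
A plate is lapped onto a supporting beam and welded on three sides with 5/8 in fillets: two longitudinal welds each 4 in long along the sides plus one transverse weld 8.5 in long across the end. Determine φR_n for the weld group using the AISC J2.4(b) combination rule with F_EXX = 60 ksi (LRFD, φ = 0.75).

φR_n ≈ 233 kips

t_e = 0.707 × 0.625 = 0.4419 in.
R_nwl = 0.6 × 60 × 0.4419 × 8 = 127.3 kips (longitudinal, 2 welds).
R_nwt = 0.6 × 60 × 0.4419 × 8.5 = 135.2 kips (transverse, base value).
(i) R_nwl + R_nwt = 262.5 kips; (ii) 0.85 R_nwl + 1.5 R_nwt = 311 kips.
R_n = max = 311 kips [governs: (ii)]; φR_n = 233.2 kips.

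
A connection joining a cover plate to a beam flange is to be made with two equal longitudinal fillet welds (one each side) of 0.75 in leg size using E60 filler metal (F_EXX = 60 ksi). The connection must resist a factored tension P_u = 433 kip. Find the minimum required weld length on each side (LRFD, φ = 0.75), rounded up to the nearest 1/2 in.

L = 15.5 in on each side

Throat t_e = 0.707 × 0.75 = 0.5302 in.
φr_n = 0.75 × 0.6 × 60 × 0.5302 = 14.32 kip/in.
L_req = P_u / φr_n = 433 / 14.32 = 30.24 in total.
Per side: 30.24 / 2 = 15.12 in.
Round up → use L = 15.5 in on each side.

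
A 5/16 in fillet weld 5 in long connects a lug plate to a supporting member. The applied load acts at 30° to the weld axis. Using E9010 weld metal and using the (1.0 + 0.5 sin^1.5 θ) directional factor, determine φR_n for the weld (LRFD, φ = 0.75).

E90XX → F_EXX = 90 ksi.
t_e = 0.707 × 0.3125 = 0.2209 in; A_we = 0.2209 × 5 = 1.105 in².
Directional factor: 1.0 + 0.5 sin^1.5(30°) = 1.177.
F_nw = 0.6 × 90 × 1.177 = 63.55 ksi.
φR_n = 0.75 × 63.55 × 1.105 = 52.65 kips.

φR_n ≈ 52.6 kips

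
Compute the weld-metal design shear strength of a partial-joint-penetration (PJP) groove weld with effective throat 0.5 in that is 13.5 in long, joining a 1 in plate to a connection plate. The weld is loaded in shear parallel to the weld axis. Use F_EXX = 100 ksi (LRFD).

φR_n ≈ 304 kips

Effective throat (given) t_e = 0.5 in.
A_we = 0.5 × 13.5 = 6.75 in².
F_nw = 0.6 F_EXX = 60 ksi.
φR_n = 0.75 × 60 × 6.75 = 303.8 kips.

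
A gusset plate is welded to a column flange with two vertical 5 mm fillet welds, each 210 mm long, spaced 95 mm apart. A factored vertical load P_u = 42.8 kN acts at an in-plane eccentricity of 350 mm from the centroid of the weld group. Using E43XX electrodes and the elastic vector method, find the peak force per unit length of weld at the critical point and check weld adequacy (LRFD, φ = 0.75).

E43XX → F_EXX = 430 MPa.
Total weld length L_w = 420 mm. Treat welds as unit-width lines.
Polar moment about centroid: J = 2[d³/12 + d(b/2)²] = 2[210³/12 + 210×47.5²] = 2491000 mm³.
Direct shear f_v = P/L_w = 42.8×10³ / 420 = 101.9 N/mm (vertical).
Torsion M = P·e = 42.8×10³ × 350 = 14980000 N·mm.
Critical point at (x, y) = (47.5, 105) from centroid. f_tx = M·y/J = 631.4 N/mm; f_ty = M·x/J = 285.6 N/mm.
Resultant f_max = √[f_tx² + (f_v + f_ty)²] = √[631.4² + (101.9 + 285.6)²] = 740.8 N/mm.
Capacity per unit length: φr_n = 0.75 × 0.6 × 430 × (0.707 × 5) = 684 N/mm.
740.8 > 684 → NOT adequate.

f_max ≈ 741 N/mm; NOT adequate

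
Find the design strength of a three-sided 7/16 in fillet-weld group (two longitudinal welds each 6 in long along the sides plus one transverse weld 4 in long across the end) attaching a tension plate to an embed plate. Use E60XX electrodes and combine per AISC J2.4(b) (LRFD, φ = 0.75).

φR_n ≈ 135 kips

E60XX → F_EXX = 60 ksi.
t_e = 0.707 × 0.4375 = 0.3093 in.
R_nwl = 0.6 × 60 × 0.3093 × 12 = 133.6 kips (longitudinal, 2 welds).
R_nwt = 0.6 × 60 × 0.3093 × 4 = 44.54 kips (transverse, base value).
(i) R_nwl + R_nwt = 178.2 kips; (ii) 0.85 R_nwl + 1.5 R_nwt = 180.4 kips.
R_n = max = 180.4 kips [governs: (ii)]; φR_n = 135.3 kips.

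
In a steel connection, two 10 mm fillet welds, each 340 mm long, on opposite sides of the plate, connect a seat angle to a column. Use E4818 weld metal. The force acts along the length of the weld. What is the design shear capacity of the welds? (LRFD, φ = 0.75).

E48XX → F_EXX = 480 MPa.
Effective throat t_e = 0.707 × 10 = 7.07 mm.
Total length L = 680 mm; A_we = 7.07 × 680 = 4808 mm².
F_nw = 0.6 F_EXX = 0.6 × 480 = 288 MPa.
φR_n = 0.75 × 288 × 4808 × 10⁻³ = 1038 kN.

φR_n ≈ 1040 kN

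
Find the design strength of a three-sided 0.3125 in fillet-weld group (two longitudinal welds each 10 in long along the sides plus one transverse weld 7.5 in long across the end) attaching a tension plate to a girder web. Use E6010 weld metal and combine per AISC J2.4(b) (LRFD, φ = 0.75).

E60XX → F_EXX = 60 ksi.
t_e = 0.707 × 0.3125 = 0.2209 in.
R_nwl = 0.6 × 60 × 0.2209 × 20 = 159.1 kips (longitudinal, 2 welds).
R_nwt = 0.6 × 60 × 0.2209 × 7.5 = 59.65 kips (transverse, base value).
(i) R_nwl + R_nwt = 218.7 kips; (ii) 0.85 R_nwl + 1.5 R_nwt = 224.7 kips.
R_n = max = 224.7 kips [governs: (ii)]; φR_n = 168.5 kips.

φR_n ≈ 169 kips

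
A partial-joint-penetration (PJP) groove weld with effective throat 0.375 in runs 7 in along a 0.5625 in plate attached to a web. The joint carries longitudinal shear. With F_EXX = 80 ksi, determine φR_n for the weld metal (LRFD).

Effective throat (given) t_e = 0.375 in.
A_we = 0.375 × 7 = 2.625 in².
F_nw = 0.6 F_EXX = 48 ksi.
φR_n = 0.75 × 48 × 2.625 = 94.5 kips.

φR_n ≈ 94.5 kips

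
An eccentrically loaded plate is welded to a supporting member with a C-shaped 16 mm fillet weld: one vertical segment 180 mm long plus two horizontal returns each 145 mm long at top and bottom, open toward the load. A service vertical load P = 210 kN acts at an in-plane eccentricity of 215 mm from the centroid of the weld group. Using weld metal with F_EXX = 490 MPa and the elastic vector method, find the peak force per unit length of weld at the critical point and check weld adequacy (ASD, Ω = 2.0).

Total weld length L_w = 470 mm. Treat welds as unit-width lines.
Centroid: x̄ = 2×145×72.5 / 470 = 44.73 mm from the vertical weld.
Polar moment about centroid: J = I_x + I_y = [180³/12 + 2×145×90²] + [180×44.73² + 2(145³/12 + 145×27.77²)] = 3927000 mm³.
Direct shear f_v = P/L_w = 210×10³ / 470 = 446.8 N/mm (vertical).
Torsion M = P·e = 210×10³ × 215 = 45150000 N·mm.
Critical point at (x, y) = (100.3, 90) from centroid. f_tx = M·y/J = 1035 N/mm; f_ty = M·x/J = 1153 N/mm.
Resultant f_max = √[f_tx² + (f_v + f_ty)²] = √[1035² + (446.8 + 1153)²] = 1905 N/mm.
Capacity per unit length: r_n/Ω = (1/2.0) × 0.6 × 490 × (0.707 × 16) = 1663 N/mm.
1905 > 1663 → NOT adequate.

f_max ≈ 1910 N/mm; NOT adequate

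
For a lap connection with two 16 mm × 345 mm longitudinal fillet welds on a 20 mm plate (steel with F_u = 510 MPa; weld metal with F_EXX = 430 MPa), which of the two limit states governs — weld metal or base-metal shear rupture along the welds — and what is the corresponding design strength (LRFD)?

t_e = 0.707 × 16 = 11.31 mm; L = 690 mm.
Weld metal: φR_n = 0.75 × 0.6 × 430 × 11.31 × 690 × 10⁻³ = 1510 kN.
Base metal (shear rupture): φR_n = 0.75 × 0.6 × 510 × 20 × 690 × 10⁻³ = 3167 kN.
Governing: weld metal.

φR_n ≈ 1510 kN (weld metal governs)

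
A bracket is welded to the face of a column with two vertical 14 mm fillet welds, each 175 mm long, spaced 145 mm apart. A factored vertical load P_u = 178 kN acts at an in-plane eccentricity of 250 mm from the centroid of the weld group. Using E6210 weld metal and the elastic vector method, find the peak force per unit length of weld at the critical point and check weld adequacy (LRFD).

f_max ≈ 2210 N/mm; adequate

E62XX → F_EXX = 620 MPa.
Total weld length L_w = 350 mm. Treat welds as unit-width lines.
Polar moment about centroid: J = 2[d³/12 + d(b/2)²] = 2[175³/12 + 175×72.5²] = 2733000 mm³.
Direct shear f_v = P/L_w = 178×10³ / 350 = 508.6 N/mm (vertical).
Torsion M = P·e = 178×10³ × 250 = 44500000 N·mm.
Critical point at (x, y) = (72.5, 87.5) from centroid. f_tx = M·y/J = 1425 N/mm; f_ty = M·x/J = 1181 N/mm.
Resultant f_max = √[f_tx² + (f_v + f_ty)²] = √[1425² + (508.6 + 1181)²] = 2210 N/mm.
Capacity per unit length: φr_n = 0.75 × 0.6 × 620 × (0.707 × 14) = 2762 N/mm.
2210 ≤ 2762 → adequate.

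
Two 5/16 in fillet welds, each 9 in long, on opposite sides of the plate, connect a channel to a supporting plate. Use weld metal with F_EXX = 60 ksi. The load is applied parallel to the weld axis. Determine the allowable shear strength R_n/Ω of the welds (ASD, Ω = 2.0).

R_n/Ω ≈ 71.6 kip

Effective throat t_e = 0.707 × 0.3125 = 0.2209 in.
Total length L = 18 in; A_we = 0.2209 × 18 = 3.977 in².
F_nw = 0.6 F_EXX = 0.6 × 60 = 36 ksi.
R_n = 36 × 3.977 = 143.2 kip; R_n/Ω = 143.2/2.0 = 71.58 kip.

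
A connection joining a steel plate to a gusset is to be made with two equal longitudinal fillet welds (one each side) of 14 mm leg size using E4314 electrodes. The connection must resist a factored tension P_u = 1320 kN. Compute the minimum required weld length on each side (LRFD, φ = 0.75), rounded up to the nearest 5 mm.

E43XX → F_EXX = 430 MPa.
Throat t_e = 0.707 × 14 = 9.898 mm.
φr_n = 0.75 × 0.6 × 430 × 9.898 × 10⁻³ = 1.915 kN/mm.
L_req = P_u / φr_n = 1320 / 1.915 = 689.2 mm total.
Per side: 689.2 / 2 = 344.6 mm.
Round up → use L = 345 mm on each side.

L = 345 mm on each side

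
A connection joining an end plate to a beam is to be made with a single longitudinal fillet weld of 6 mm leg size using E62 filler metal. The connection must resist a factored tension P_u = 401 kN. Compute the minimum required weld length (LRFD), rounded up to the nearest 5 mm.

E62XX → F_EXX = 620 MPa.
Throat t_e = 0.707 × 6 = 4.242 mm.
φr_n = 0.75 × 0.6 × 620 × 4.242 × 10⁻³ = 1.184 kN/mm.
L_req = P_u / φr_n = 401 / 1.184 = 338.8 mm total.
Round up → use L = 340 mm.

L = 340 mm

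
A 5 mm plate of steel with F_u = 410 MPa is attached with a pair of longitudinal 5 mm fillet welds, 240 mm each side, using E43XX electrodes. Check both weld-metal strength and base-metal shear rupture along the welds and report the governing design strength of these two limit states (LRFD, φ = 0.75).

φR_n ≈ 328 kN (weld metal governs)

E43XX → F_EXX = 430 MPa.
t_e = 0.707 × 5 = 3.535 mm; L = 480 mm.
Weld metal: φR_n = 0.75 × 0.6 × 430 × 3.535 × 480 × 10⁻³ = 328.3 kN.
Base metal (shear rupture): φR_n = 0.75 × 0.6 × 410 × 5 × 480 × 10⁻³ = 442.8 kN.
Governing: weld metal.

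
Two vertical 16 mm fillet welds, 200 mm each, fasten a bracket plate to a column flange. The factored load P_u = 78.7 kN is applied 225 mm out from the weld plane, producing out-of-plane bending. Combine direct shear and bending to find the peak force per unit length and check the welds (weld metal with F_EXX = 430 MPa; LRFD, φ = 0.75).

L_w = 2 × 200 = 400 mm; section modulus (unit throat) S = 2 × L²/6 = 13330 mm².
Direct shear f_v = P/L_w = 78.7×10³/400 = 196.8 N/mm.
Moment M = P × e = 78.7×10³ × 225 = 17708000 N·mm; bending f_b = M/S = 1328 N/mm.
f_max = √(f_v² + f_b²) = √(196.8² + 1328²) = 1343 N/mm.
φr_n = 0.75 × 0.6 × 430 × (0.707 × 16) = 2189 N/mm → adequate.

f_max ≈ 1340 N/mm; adequate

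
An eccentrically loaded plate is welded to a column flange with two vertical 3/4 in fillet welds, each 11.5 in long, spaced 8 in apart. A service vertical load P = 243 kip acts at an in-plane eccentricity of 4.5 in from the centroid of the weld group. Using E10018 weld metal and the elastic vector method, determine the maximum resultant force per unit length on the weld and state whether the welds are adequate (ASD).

E100XX → F_EXX = 100 ksi.
Total weld length L_w = 23 in. Treat welds as unit-width lines.
Polar moment about centroid: J = 2[d³/12 + d(b/2)²] = 2[11.5³/12 + 11.5×4²] = 621.5 in³.
Direct shear f_v = P/L_w = 243 / 23 = 10.57 kip/in (vertical).
Torsion M = P·e = 243 × 4.5 = 1093.5 kip·in.
Critical point at (x, y) = (4, 5.75) from centroid. f_tx = M·y/J = 10.12 kip/in; f_ty = M·x/J = 7.038 kip/in.
Resultant f_max = √[f_tx² + (f_v + f_ty)²] = √[10.12² + (10.57 + 7.038)²] = 20.3 kip/in.
Capacity per unit length: r_n/Ω = (1/2.0) × 0.6 × 100 × (0.707 × 0.75) = 15.91 kip/in.
20.3 > 15.91 → NOT adequate.

f_max ≈ 20.3 kip/in; NOT adequate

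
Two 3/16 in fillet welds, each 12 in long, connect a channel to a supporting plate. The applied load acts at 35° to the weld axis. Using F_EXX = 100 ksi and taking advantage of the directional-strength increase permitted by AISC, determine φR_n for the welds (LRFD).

φR_n ≈ 174 kips

t_e = 0.707 × 0.1875 = 0.1326 in; A_we = 0.1326 × 24 = 3.181 in².
Directional factor: 1.0 + 0.5 sin^1.5(35°) = 1.217.
F_nw = 0.6 × 100 × 1.217 = 73.03 ksi.
φR_n = 0.75 × 73.03 × 3.181 = 174.3 kips.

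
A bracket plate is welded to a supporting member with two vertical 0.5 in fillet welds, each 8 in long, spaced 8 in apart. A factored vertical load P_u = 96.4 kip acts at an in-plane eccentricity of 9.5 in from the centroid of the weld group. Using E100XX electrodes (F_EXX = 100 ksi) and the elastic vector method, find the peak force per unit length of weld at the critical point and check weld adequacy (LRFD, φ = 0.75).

f_max ≈ 19.9 kip/in; NOT adequate

Total weld length L_w = 16 in. Treat welds as unit-width lines.
Polar moment about centroid: J = 2[d³/12 + d(b/2)²] = 2[8³/12 + 8×4²] = 341.3 in³.
Direct shear f_v = P/L_w = 96.4 / 16 = 6.025 kip/in (vertical).
Torsion M = P·e = 96.4 × 9.5 = 915.8 kip·in.
Critical point at (x, y) = (4, 4) from centroid. f_tx = M·y/J = 10.73 kip/in; f_ty = M·x/J = 10.73 kip/in.
Resultant f_max = √[f_tx² + (f_v + f_ty)²] = √[10.73² + (6.025 + 10.73)²] = 19.9 kip/in.
Capacity per unit length: φr_n = 0.75 × 0.6 × 100 × (0.707 × 0.5) = 15.91 kip/in.
19.9 > 15.91 → NOT adequate.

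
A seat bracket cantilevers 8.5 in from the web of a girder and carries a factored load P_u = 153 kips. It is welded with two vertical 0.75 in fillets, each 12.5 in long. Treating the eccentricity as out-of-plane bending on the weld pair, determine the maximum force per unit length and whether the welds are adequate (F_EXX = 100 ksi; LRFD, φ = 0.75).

L_w = 2 × 12.5 = 25 in; section modulus (unit throat) S = 2 × L²/6 = 52.08 in².
Direct shear f_v = P/L_w = 153/25 = 6.12 kip/in.
Moment M = P × e = 153 × 8.5 = 1300.5 kip·in; bending f_b = M/S = 24.97 kip/in.
f_max = √(f_v² + f_b²) = √(6.12² + 24.97²) = 25.71 kip/in.
φr_n = 0.75 × 0.6 × 100 × (0.707 × 0.75) = 23.86 kip/in → NOT adequate.

f_max ≈ 25.7 kip/in; NOT adequate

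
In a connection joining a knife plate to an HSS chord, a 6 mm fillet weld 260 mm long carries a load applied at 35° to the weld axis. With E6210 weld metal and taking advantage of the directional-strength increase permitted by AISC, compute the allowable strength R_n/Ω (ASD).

R_n/Ω ≈ 250 kN

E62XX → F_EXX = 620 MPa.
t_e = 0.707 × 6 = 4.242 mm; A_we = 4.242 × 260 = 1103 mm².
Directional factor: 1.0 + 0.5 sin^1.5(35°) = 1.217.
F_nw = 0.6 × 620 × 1.217 = 452.8 MPa.
R_n/Ω = (452.8 × 1103) / 2.0 × 10⁻³ = 249.7 kN.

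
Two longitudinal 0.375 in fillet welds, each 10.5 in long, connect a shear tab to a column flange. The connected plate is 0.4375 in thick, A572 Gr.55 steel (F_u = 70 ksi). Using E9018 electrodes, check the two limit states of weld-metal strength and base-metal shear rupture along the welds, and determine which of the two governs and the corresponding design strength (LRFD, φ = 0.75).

φR_n ≈ 225 kip (weld metal governs)

E90XX → F_EXX = 90 ksi.
t_e = 0.707 × 0.375 = 0.2651 in; L = 21 in.
Weld metal: φR_n = 0.75 × 0.6 × 90 × 0.2651 × 21 = 225.5 kip.
Base metal (shear rupture): φR_n = 0.75 × 0.6 × 70 × 0.4375 × 21 = 289.4 kip.
Governing: weld metal.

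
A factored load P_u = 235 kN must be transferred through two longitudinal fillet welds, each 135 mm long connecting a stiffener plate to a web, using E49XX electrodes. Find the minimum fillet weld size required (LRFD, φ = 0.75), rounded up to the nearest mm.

w = 6 mm

E49XX → F_EXX = 490 MPa.
Total weld length L = 270 mm.
Required throat t_e = P_u / (φ × 0.6 F_EXX × L) = 235 / (0.75 × 0.6 × 490 × 270 × 10⁻³) = 3.947 mm.
Required leg w = t_e / 0.707 = 5.583 mm → use 6 mm.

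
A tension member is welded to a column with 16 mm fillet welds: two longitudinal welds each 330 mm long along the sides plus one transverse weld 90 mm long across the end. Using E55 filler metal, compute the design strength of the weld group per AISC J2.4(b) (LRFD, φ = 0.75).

φR_n ≈ 2100 kN

E55XX → F_EXX = 550 MPa.
t_e = 0.707 × 16 = 11.31 mm.
R_nwl = 0.6 × 550 × 11.31 × 660 × 10⁻³ = 2464 kN (longitudinal, 2 welds).
R_nwt = 0.6 × 550 × 11.31 × 90 × 10⁻³ = 336 kN (transverse, base value).
(i) R_nwl + R_nwt = 2800 kN; (ii) 0.85 R_nwl + 1.5 R_nwt = 2598 kN.
R_n = max = 2800 kN [governs: (i)]; φR_n = 2100 kN.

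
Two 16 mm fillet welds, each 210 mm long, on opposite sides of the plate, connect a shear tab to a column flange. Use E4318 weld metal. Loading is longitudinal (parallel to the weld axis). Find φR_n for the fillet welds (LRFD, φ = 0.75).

E43XX → F_EXX = 430 MPa.
Effective throat t_e = 0.707 × 16 = 11.31 mm.
Total length L = 420 mm; A_we = 11.31 × 420 = 4751 mm².
F_nw = 0.6 F_EXX = 0.6 × 430 = 258 MPa.
φR_n = 0.75 × 258 × 4751 × 10⁻³ = 919.3 kN.

φR_n ≈ 919 kN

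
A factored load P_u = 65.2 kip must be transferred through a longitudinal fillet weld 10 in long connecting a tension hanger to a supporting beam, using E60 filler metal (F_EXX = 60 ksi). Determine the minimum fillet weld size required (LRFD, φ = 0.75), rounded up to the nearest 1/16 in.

Total weld length L = 10 in.
Required throat t_e = P_u / (φ × 0.6 F_EXX × L) = 65.2 / (0.75 × 0.6 × 60 × 10) = 0.2415 in.
Required leg w = t_e / 0.707 = 0.3416 in → use 3/8 in.

w = 3/8 in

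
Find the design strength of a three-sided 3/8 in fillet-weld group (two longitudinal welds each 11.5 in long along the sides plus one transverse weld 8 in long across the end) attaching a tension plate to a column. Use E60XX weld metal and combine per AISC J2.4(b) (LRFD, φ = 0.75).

E60XX → F_EXX = 60 ksi.
t_e = 0.707 × 0.375 = 0.2651 in.
R_nwl = 0.6 × 60 × 0.2651 × 23 = 219.5 kip (longitudinal, 2 welds).
R_nwt = 0.6 × 60 × 0.2651 × 8 = 76.36 kip (transverse, base value).
(i) R_nwl + R_nwt = 295.9 kip; (ii) 0.85 R_nwl + 1.5 R_nwt = 301.1 kip.
R_n = max = 301.1 kip [governs: (ii)]; φR_n = 225.8 kip.

φR_n ≈ 226 kip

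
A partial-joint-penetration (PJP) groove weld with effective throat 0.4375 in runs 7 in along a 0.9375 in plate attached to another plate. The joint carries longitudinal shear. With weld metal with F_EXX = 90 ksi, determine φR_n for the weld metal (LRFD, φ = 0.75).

Effective throat (given) t_e = 0.4375 in.
A_we = 0.4375 × 7 = 3.062 in².
F_nw = 0.6 F_EXX = 54 ksi.
φR_n = 0.75 × 54 × 3.062 = 124 kips.

φR_n ≈ 124 kips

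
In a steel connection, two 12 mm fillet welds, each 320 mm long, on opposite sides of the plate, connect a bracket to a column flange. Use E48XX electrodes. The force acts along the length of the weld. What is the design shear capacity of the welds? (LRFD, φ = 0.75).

φR_n ≈ 1170 kN

E48XX → F_EXX = 480 MPa.
Effective throat t_e = 0.707 × 12 = 8.484 mm.
Total length L = 640 mm; A_we = 8.484 × 640 = 5430 mm².
F_nw = 0.6 F_EXX = 0.6 × 480 = 288 MPa.
φR_n = 0.75 × 288 × 5430 × 10⁻³ = 1173 kN.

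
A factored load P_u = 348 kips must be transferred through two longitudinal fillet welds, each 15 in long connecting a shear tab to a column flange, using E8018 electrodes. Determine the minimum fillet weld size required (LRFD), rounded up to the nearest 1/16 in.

w = 1/2 in

E80XX → F_EXX = 80 ksi.
Total weld length L = 30 in.
Required throat t_e = P_u / (φ × 0.6 F_EXX × L) = 348 / (0.75 × 0.6 × 80 × 30) = 0.3222 in.
Required leg w = t_e / 0.707 = 0.4558 in → use 1/2 in.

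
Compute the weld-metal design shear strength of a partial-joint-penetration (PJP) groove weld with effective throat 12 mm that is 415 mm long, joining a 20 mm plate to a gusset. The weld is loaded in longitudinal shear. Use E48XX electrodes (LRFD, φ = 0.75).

φR_n ≈ 1080 kN

E48XX → F_EXX = 480 MPa.
Effective throat (given) t_e = 12 mm.
A_we = 12 × 415 = 4980 mm².
F_nw = 0.6 F_EXX = 288 MPa.
φR_n = 0.75 × 288 × 4980 × 10⁻³ = 1076 kN.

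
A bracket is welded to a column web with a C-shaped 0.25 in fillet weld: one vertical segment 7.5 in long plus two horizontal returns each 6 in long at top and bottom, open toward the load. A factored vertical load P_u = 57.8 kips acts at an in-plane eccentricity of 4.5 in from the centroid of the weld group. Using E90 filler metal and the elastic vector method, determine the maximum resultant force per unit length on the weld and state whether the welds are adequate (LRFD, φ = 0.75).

E90XX → F_EXX = 90 ksi.
Total weld length L_w = 19.5 in. Treat welds as unit-width lines.
Centroid: x̄ = 2×6×3 / 19.5 = 1.846 in from the vertical weld.
Polar moment about centroid: J = I_x + I_y = [7.5³/12 + 2×6×3.75²] + [7.5×1.846² + 2(6³/12 + 6×1.154²)] = 281.4 in³.
Direct shear f_v = P/L_w = 57.8 / 19.5 = 2.964 kip/in (vertical).
Torsion M = P·e = 57.8 × 4.5 = 260.1 kip·in.
Critical point at (x, y) = (4.154, 3.75) from centroid. f_tx = M·y/J = 3.466 kip/in; f_ty = M·x/J = 3.839 kip/in.
Resultant f_max = √[f_tx² + (f_v + f_ty)²] = √[3.466² + (2.964 + 3.839)²] = 7.635 kip/in.
Capacity per unit length: φr_n = 0.75 × 0.6 × 90 × (0.707 × 0.25) = 7.158 kip/in.
7.635 > 7.158 → NOT adequate.

f_max ≈ 7.63 kip/in; NOT adequate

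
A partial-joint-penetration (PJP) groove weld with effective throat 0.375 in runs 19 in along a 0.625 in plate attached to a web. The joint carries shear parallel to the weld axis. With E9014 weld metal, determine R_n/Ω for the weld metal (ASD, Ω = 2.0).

E90XX → F_EXX = 90 ksi.
Effective throat (given) t_e = 0.375 in.
A_we = 0.375 × 19 = 7.125 in².
F_nw = 0.6 F_EXX = 54 ksi.
R_n/Ω = (54 × 7.125) / 2.0 = 192.4 kip.

R_n/Ω ≈ 192 kip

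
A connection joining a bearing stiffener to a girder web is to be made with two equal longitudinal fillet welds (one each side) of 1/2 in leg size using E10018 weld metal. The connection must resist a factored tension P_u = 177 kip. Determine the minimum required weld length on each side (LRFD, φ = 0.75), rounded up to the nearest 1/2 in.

E100XX → F_EXX = 100 ksi.
Throat t_e = 0.707 × 0.5 = 0.3535 in.
φr_n = 0.75 × 0.6 × 100 × 0.3535 = 15.91 kip/in.
L_req = P_u / φr_n = 177 / 15.91 = 11.13 in total.
Per side: 11.13 / 2 = 5.563 in.
Round up → use L = 6 in on each side.

L = 6 in on each side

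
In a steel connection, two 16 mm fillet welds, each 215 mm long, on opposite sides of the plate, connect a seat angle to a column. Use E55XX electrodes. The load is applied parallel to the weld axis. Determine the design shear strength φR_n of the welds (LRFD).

φR_n ≈ 1200 kN

E55XX → F_EXX = 550 MPa.
Effective throat t_e = 0.707 × 16 = 11.31 mm.
Total length L = 430 mm; A_we = 11.31 × 430 = 4864 mm².
F_nw = 0.6 F_EXX = 0.6 × 550 = 330 MPa.
φR_n = 0.75 × 330 × 4864 × 10⁻³ = 1204 kN.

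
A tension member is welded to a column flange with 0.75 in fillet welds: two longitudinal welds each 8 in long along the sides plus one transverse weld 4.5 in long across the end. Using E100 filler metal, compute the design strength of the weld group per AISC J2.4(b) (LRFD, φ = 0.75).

φR_n ≈ 489 kip

E100XX → F_EXX = 100 ksi.
t_e = 0.707 × 0.75 = 0.5302 in.
R_nwl = 0.6 × 100 × 0.5302 × 16 = 509 kip (longitudinal, 2 welds).
R_nwt = 0.6 × 100 × 0.5302 × 4.5 = 143.2 kip (transverse, base value).
(i) R_nwl + R_nwt = 652.2 kip; (ii) 0.85 R_nwl + 1.5 R_nwt = 647.4 kip.
R_n = max = 652.2 kip [governs: (i)]; φR_n = 489.2 kip.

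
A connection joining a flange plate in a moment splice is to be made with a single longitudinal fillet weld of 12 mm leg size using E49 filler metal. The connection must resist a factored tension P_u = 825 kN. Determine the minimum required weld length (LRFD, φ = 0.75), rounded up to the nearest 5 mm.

L = 445 mm

E49XX → F_EXX = 490 MPa.
Throat t_e = 0.707 × 12 = 8.484 mm.
φr_n = 0.75 × 0.6 × 490 × 8.484 × 10⁻³ = 1.871 kN/mm.
L_req = P_u / φr_n = 825 / 1.871 = 441 mm total.
Round up → use L = 445 mm.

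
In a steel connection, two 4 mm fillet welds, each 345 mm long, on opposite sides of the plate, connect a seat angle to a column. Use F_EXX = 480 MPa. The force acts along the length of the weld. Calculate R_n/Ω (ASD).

Effective throat t_e = 0.707 × 4 = 2.828 mm.
Total length L = 690 mm; A_we = 2.828 × 690 = 1951 mm².
F_nw = 0.6 F_EXX = 0.6 × 480 = 288 MPa.
R_n = 288 × 1951 × 10⁻³ = 562 kN; R_n/Ω = 562/2.0 = 281 kN.

R_n/Ω ≈ 281 kN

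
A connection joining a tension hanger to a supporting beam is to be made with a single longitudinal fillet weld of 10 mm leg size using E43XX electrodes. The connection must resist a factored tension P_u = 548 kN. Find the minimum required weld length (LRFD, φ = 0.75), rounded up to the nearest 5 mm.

E43XX → F_EXX = 430 MPa.
Throat t_e = 0.707 × 10 = 7.07 mm.
φr_n = 0.75 × 0.6 × 430 × 7.07 × 10⁻³ = 1.368 kN/mm.
L_req = P_u / φr_n = 548 / 1.368 = 400.6 mm total.
Round up → use L = 405 mm.

L = 405 mm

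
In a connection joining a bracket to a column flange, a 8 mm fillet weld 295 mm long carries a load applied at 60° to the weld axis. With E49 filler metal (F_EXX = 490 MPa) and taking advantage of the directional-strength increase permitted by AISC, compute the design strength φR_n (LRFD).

t_e = 0.707 × 8 = 5.656 mm; A_we = 5.656 × 295 = 1669 mm².
Directional factor: 1.0 + 0.5 sin^1.5(60°) = 1.403.
F_nw = 0.6 × 490 × 1.403 = 412.5 MPa.
φR_n = 0.75 × 412.5 × 1669 × 10⁻³ = 516.2 kN.

φR_n ≈ 516 kN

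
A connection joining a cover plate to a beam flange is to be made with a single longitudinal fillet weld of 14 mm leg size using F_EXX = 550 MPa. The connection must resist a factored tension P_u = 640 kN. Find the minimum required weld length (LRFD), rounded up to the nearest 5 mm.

L = 265 mm

Throat t_e = 0.707 × 14 = 9.898 mm.
φr_n = 0.75 × 0.6 × 550 × 9.898 × 10⁻³ = 2.45 kN/mm.
L_req = P_u / φr_n = 640 / 2.45 = 261.3 mm total.
Round up → use L = 265 mm.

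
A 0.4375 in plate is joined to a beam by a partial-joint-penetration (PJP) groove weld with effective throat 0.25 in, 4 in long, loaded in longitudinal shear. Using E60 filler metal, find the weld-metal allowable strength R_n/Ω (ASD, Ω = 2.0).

R_n/Ω ≈ 18 kip

E60XX → F_EXX = 60 ksi.
Effective throat (given) t_e = 0.25 in.
A_we = 0.25 × 4 = 1 in².
F_nw = 0.6 F_EXX = 36 ksi.
R_n/Ω = (36 × 1) / 2.0 = 18 kip.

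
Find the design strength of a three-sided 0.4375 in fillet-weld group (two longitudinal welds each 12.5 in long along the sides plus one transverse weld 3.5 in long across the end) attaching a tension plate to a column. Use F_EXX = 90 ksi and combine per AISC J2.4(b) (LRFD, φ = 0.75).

t_e = 0.707 × 0.4375 = 0.3093 in.
R_nwl = 0.6 × 90 × 0.3093 × 25 = 417.6 kips (longitudinal, 2 welds).
R_nwt = 0.6 × 90 × 0.3093 × 3.5 = 58.46 kips (transverse, base value).
(i) R_nwl + R_nwt = 476 kips; (ii) 0.85 R_nwl + 1.5 R_nwt = 442.6 kips.
R_n = max = 476 kips [governs: (i)]; φR_n = 357 kips.

φR_n ≈ 357 kips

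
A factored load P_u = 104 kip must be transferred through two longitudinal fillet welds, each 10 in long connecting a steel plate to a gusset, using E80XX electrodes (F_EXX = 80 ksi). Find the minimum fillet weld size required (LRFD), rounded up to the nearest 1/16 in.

w = 1/4 in

Total weld length L = 20 in.
Required throat t_e = P_u / (φ × 0.6 F_EXX × L) = 104 / (0.75 × 0.6 × 80 × 20) = 0.1444 in.
Required leg w = t_e / 0.707 = 0.2043 in → use 1/4 in.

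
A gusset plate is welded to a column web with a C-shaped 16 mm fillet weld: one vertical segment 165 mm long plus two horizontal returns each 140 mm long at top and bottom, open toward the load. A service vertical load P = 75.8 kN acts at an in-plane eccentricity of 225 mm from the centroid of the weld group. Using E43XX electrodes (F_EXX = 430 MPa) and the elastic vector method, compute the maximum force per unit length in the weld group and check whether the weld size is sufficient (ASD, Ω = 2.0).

Total weld length L_w = 445 mm. Treat welds as unit-width lines.
Centroid: x̄ = 2×140×70 / 445 = 44.04 mm from the vertical weld.
Polar moment about centroid: J = I_x + I_y = [165³/12 + 2×140×82.5²] + [165×44.04² + 2(140³/12 + 140×25.96²)] = 3246000 mm³.
Direct shear f_v = P/L_w = 75.8×10³ / 445 = 170.3 N/mm (vertical).
Torsion M = P·e = 75.8×10³ × 225 = 17055000 N·mm.
Critical point at (x, y) = (95.96, 82.5) from centroid. f_tx = M·y/J = 433.4 N/mm; f_ty = M·x/J = 504.1 N/mm.
Resultant f_max = √[f_tx² + (f_v + f_ty)²] = √[433.4² + (170.3 + 504.1)²] = 801.7 N/mm.
Capacity per unit length: r_n/Ω = (1/2.0) × 0.6 × 430 × (0.707 × 16) = 1459 N/mm.
801.7 ≤ 1459 → adequate.

f_max ≈ 802 N/mm; adequate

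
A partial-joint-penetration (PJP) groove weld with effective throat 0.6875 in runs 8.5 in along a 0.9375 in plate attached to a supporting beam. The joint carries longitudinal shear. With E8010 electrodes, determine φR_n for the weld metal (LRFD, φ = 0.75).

φR_n ≈ 210 kips

E80XX → F_EXX = 80 ksi.
Effective throat (given) t_e = 0.6875 in.
A_we = 0.6875 × 8.5 = 5.844 in².
F_nw = 0.6 F_EXX = 48 ksi.
φR_n = 0.75 × 48 × 5.844 = 210.4 kips.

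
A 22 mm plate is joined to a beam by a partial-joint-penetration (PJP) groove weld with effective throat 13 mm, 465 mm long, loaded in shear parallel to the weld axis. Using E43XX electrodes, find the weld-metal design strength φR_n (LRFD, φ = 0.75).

E43XX → F_EXX = 430 MPa.
Effective throat (given) t_e = 13 mm.
A_we = 13 × 465 = 6045 mm².
F_nw = 0.6 F_EXX = 258 MPa.
φR_n = 0.75 × 258 × 6045 × 10⁻³ = 1170 kN.

φR_n ≈ 1170 kN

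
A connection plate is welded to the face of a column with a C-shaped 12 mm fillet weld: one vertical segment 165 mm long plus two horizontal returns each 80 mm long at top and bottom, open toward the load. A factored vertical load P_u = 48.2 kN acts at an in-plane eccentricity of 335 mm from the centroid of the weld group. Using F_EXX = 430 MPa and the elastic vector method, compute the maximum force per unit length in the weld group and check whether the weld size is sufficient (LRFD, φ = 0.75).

f_max ≈ 1080 N/mm; adequate

Total weld length L_w = 325 mm. Treat welds as unit-width lines.
Centroid: x̄ = 2×80×40 / 325 = 19.69 mm from the vertical weld.
Polar moment about centroid: J = I_x + I_y = [165³/12 + 2×80×82.5²] + [165×19.69² + 2(80³/12 + 80×20.31²)] = 1679000 mm³.
Direct shear f_v = P/L_w = 48.2×10³ / 325 = 148.3 N/mm (vertical).
Torsion M = P·e = 48.2×10³ × 335 = 16147000 N·mm.
Critical point at (x, y) = (60.31, 82.5) from centroid. f_tx = M·y/J = 793.6 N/mm; f_ty = M·x/J = 580.1 N/mm.
Resultant f_max = √[f_tx² + (f_v + f_ty)²] = √[793.6² + (148.3 + 580.1)²] = 1077 N/mm.
Capacity per unit length: φr_n = 0.75 × 0.6 × 430 × (0.707 × 12) = 1642 N/mm.
1077 ≤ 1642 → adequate.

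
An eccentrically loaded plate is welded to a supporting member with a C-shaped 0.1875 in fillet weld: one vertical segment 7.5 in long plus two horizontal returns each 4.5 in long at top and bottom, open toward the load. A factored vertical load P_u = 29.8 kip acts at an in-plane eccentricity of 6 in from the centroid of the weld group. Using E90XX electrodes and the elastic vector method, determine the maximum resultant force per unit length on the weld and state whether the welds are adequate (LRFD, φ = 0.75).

f_max ≈ 5.85 kip/in; NOT adequate

E90XX → F_EXX = 90 ksi.
Total weld length L_w = 16.5 in. Treat welds as unit-width lines.
Centroid: x̄ = 2×4.5×2.25 / 16.5 = 1.227 in from the vertical weld.
Polar moment about centroid: J = I_x + I_y = [7.5³/12 + 2×4.5×3.75²] + [7.5×1.227² + 2(4.5³/12 + 4.5×1.023²)] = 197.6 in³.
Direct shear f_v = P/L_w = 29.8 / 16.5 = 1.806 kip/in (vertical).
Torsion M = P·e = 29.8 × 6 = 178.8 kip·in.
Critical point at (x, y) = (3.273, 3.75) from centroid. f_tx = M·y/J = 3.393 kip/in; f_ty = M·x/J = 2.961 kip/in.
Resultant f_max = √[f_tx² + (f_v + f_ty)²] = √[3.393² + (1.806 + 2.961)²] = 5.851 kip/in.
Capacity per unit length: φr_n = 0.75 × 0.6 × 90 × (0.707 × 0.1875) = 5.369 kip/in.
5.851 > 5.369 → NOT adequate.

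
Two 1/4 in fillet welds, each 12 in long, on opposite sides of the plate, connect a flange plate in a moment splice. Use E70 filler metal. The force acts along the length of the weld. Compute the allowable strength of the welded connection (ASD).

R_n/Ω ≈ 89.1 kips

E70XX → F_EXX = 70 ksi.
Effective throat t_e = 0.707 × 0.25 = 0.1767 in.
Total length L = 24 in; A_we = 0.1767 × 24 = 4.242 in².
F_nw = 0.6 F_EXX = 0.6 × 70 = 42 ksi.
R_n = 42 × 4.242 = 178.2 kips; R_n/Ω = 178.2/2.0 = 89.08 kips.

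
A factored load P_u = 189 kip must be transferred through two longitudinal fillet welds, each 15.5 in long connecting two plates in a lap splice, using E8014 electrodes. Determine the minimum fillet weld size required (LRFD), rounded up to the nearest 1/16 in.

w = 1/4 in

E80XX → F_EXX = 80 ksi.
Total weld length L = 31 in.
Required throat t_e = P_u / (φ × 0.6 F_EXX × L) = 189 / (0.75 × 0.6 × 80 × 31) = 0.1694 in.
Required leg w = t_e / 0.707 = 0.2395 in → use 1/4 in.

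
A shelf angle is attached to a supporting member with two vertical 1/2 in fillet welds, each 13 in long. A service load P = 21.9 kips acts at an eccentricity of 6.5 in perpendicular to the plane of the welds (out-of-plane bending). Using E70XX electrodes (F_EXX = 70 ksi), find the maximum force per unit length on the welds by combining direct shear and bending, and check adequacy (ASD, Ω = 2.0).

f_max ≈ 2.66 kip/in; adequate

L_w = 2 × 13 = 26 in; section modulus (unit throat) S = 2 × L²/6 = 56.33 in².
Direct shear f_v = P/L_w = 21.9/26 = 0.8423 kip/in.
Moment M = P × e = 21.9 × 6.5 = 142.35 kip·in; bending f_b = M/S = 2.527 kip/in.
f_max = √(f_v² + f_b²) = √(0.8423² + 2.527²) = 2.664 kip/in.
r_n/Ω = (1/2.0) × 0.6 × 70 × (0.707 × 0.5) = 7.423 kip/in → adequate.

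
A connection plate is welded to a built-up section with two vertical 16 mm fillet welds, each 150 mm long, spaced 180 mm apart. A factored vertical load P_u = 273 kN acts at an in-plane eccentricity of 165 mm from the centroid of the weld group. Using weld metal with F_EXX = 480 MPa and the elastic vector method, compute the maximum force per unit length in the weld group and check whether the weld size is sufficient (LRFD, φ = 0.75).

f_max ≈ 2530 N/mm; NOT adequate

Total weld length L_w = 300 mm. Treat welds as unit-width lines.
Polar moment about centroid: J = 2[d³/12 + d(b/2)²] = 2[150³/12 + 150×90²] = 2992000 mm³.
Direct shear f_v = P/L_w = 273×10³ / 300 = 910 N/mm (vertical).
Torsion M = P·e = 273×10³ × 165 = 45045000 N·mm.
Critical point at (x, y) = (90, 75) from centroid. f_tx = M·y/J = 1129 N/mm; f_ty = M·x/J = 1355 N/mm.
Resultant f_max = √[f_tx² + (f_v + f_ty)²] = √[1129² + (910 + 1355)²] = 2531 N/mm.
Capacity per unit length: φr_n = 0.75 × 0.6 × 480 × (0.707 × 16) = 2443 N/mm.
2531 > 2443 → NOT adequate.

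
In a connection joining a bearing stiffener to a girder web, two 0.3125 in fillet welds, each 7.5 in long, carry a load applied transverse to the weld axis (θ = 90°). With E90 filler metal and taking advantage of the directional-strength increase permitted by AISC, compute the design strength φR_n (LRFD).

E90XX → F_EXX = 90 ksi.
t_e = 0.707 × 0.3125 = 0.2209 in; A_we = 0.2209 × 15 = 3.314 in².
Directional factor: 1.0 + 0.5 sin^1.5(90°) = 1.5.
F_nw = 0.6 × 90 × 1.5 = 81 ksi.
φR_n = 0.75 × 81 × 3.314 = 201.3 kips.

φR_n ≈ 201 kips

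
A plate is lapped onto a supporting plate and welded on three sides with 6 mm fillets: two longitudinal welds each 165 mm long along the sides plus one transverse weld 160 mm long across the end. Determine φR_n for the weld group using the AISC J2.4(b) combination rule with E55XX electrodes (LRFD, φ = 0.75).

φR_n ≈ 546 kN

E55XX → F_EXX = 550 MPa.
t_e = 0.707 × 6 = 4.242 mm.
R_nwl = 0.6 × 550 × 4.242 × 330 × 10⁻³ = 462 kN (longitudinal, 2 welds).
R_nwt = 0.6 × 550 × 4.242 × 160 × 10⁻³ = 224 kN (transverse, base value).
(i) R_nwl + R_nwt = 685.9 kN; (ii) 0.85 R_nwl + 1.5 R_nwt = 728.6 kN.
R_n = max = 728.6 kN [governs: (ii)]; φR_n = 546.5 kN.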